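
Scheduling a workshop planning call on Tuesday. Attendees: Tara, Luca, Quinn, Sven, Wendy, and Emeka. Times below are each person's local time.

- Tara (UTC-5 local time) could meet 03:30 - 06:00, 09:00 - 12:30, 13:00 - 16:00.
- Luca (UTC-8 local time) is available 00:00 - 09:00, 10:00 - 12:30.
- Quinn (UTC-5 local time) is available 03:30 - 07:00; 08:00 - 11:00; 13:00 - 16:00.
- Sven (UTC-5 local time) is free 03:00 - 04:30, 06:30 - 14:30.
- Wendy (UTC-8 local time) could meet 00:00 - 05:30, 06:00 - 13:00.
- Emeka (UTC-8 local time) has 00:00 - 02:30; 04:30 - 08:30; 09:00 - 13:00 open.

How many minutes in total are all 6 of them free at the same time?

270

Tara in UTC: 08:30-11:00, 14:00-17:30, 18:00-21:00 (add 5h to convert from UTC-5).
Luca in UTC: 08:00-17:00, 18:00-20:30 (add 8h to convert from UTC-8).
Quinn in UTC: 08:30-12:00, 13:00-16:00, 18:00-21:00 (add 5h to convert from UTC-5).
Sven in UTC: 08:00-09:30, 11:30-19:30 (add 5h to convert from UTC-5).
Wendy in UTC: 08:00-13:30, 14:00-21:00 (add 8h to convert from UTC-8).
Emeka in UTC: 08:00-10:30, 12:30-16:30, 17:00-21:00 (add 8h to convert from UTC-8).
Tara ∩ Luca: 08:30-11:00, 14:00-17:00, 18:00-20:30.
Tara ∩ Luca ∩ Quinn: 08:30-11:00, 14:00-16:00, 18:00-20:30.
Tara ∩ Luca ∩ Quinn ∩ Sven: 08:30-09:30, 14:00-16:00, 18:00-19:30.
Tara ∩ Luca ∩ Quinn ∩ Sven ∩ Wendy: 08:30-09:30, 14:00-16:00, 18:00-19:30.
Tara ∩ Luca ∩ Quinn ∩ Sven ∩ Wendy ∩ Emeka: 08:30-09:30, 14:00-16:00, 18:00-19:30.
Summing the common windows: 60 + 120 + 90 = 270 minutes.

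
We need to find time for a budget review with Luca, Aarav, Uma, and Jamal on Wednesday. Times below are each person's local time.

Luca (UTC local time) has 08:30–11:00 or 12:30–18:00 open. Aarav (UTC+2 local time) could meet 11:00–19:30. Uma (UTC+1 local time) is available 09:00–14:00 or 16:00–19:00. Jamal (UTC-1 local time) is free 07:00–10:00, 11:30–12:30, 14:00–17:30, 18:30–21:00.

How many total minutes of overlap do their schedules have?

Luca in UTC: 08:30-11:00, 12:30-18:00.
Aarav in UTC: 09:00-17:30 (subtract 2h to convert from UTC+2).
Uma in UTC: 08:00-13:00, 15:00-18:00 (subtract 1h to convert from UTC+1).
Jamal in UTC: 08:00-11:00, 12:30-13:30, 15:00-18:30, 19:30-22:00 (add 1h to convert from UTC-1).
Luca ∩ Aarav: 09:00-11:00, 12:30-17:30.
Luca ∩ Aarav ∩ Uma: 09:00-11:00, 12:30-13:00, 15:00-17:30.
Luca ∩ Aarav ∩ Uma ∩ Jamal: 09:00-11:00, 12:30-13:00, 15:00-17:30.
So the common availability across everyone is 09:00-11:00, 12:30-13:00, 15:00-17:30.
Summing the common windows: 120 + 30 + 150 = 300 minutes.

300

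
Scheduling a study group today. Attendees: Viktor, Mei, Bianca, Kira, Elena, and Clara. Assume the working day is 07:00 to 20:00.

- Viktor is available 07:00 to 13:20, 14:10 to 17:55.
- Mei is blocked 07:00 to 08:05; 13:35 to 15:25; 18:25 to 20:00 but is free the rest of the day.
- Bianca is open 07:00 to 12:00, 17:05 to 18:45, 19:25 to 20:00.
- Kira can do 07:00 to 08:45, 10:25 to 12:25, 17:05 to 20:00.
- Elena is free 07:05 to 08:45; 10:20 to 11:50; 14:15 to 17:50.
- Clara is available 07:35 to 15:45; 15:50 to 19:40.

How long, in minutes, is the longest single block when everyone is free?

Viktor free: 07:00-13:20, 14:10-17:55.
Mei free: 08:05-13:35, 15:25-18:25 (invert busy blocks within the working day).
Bianca free: 07:00-12:00, 17:05-18:45, 19:25-20:00.
Kira free: 07:00-08:45, 10:25-12:25, 17:05-20:00.
Elena free: 07:05-08:45, 10:20-11:50, 14:15-17:50.
Clara free: 07:35-15:45, 15:50-19:40.
Viktor ∩ Mei: 08:05-13:20, 15:25-17:55.
Viktor ∩ Mei ∩ Bianca: 08:05-12:00, 17:05-17:55.
Viktor ∩ Mei ∩ Bianca ∩ Kira: 08:05-08:45, 10:25-12:00, 17:05-17:55.
Viktor ∩ Mei ∩ Bianca ∩ Kira ∩ Elena: 08:05-08:45, 10:25-11:50, 17:05-17:50.
Viktor ∩ Mei ∩ Bianca ∩ Kira ∩ Elena ∩ Clara: 08:05-08:45, 10:25-11:50, 17:05-17:50.
Those are the intersection windows.
The longest is 10:25-11:50 at 85 minutes.

85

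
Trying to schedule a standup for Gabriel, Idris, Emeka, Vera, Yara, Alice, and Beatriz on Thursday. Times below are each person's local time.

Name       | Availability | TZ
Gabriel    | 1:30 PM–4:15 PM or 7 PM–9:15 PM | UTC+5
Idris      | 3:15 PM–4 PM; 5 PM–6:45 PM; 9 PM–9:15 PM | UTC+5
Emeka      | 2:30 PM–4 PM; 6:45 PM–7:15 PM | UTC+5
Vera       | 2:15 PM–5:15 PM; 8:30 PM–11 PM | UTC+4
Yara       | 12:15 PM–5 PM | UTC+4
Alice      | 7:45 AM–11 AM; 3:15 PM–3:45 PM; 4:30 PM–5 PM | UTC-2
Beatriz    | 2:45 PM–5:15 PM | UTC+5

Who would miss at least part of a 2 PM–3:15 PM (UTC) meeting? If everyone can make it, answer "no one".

Alice, Beatriz, Emeka, Idris, Vera, Yara

Gabriel in UTC: 08:30-11:15, 14:00-16:15 (subtract 5h to convert from UTC+5).
Idris in UTC: 10:15-11:00, 12:00-13:45, 16:00-16:15 (subtract 5h to convert from UTC+5).
Emeka in UTC: 09:30-11:00, 13:45-14:15 (subtract 5h to convert from UTC+5).
Vera in UTC: 10:15-13:15, 16:30-19:00 (subtract 4h to convert from UTC+4).
Yara in UTC: 08:15-13:00 (subtract 4h to convert from UTC+4).
Alice in UTC: 09:45-13:00, 17:15-17:45, 18:30-19:00 (add 2h to convert from UTC-2).
Beatriz in UTC: 09:45-12:15 (subtract 5h to convert from UTC+5).
Gabriel: free for 14:00-15:15. Idris: not fully free for 14:00-15:15. Emeka: not fully free for 14:00-15:15. Vera: not fully free for 14:00-15:15. Yara: not fully free for 14:00-15:15. Alice: not fully free for 14:00-15:15. Beatriz: not fully free for 14:00-15:15.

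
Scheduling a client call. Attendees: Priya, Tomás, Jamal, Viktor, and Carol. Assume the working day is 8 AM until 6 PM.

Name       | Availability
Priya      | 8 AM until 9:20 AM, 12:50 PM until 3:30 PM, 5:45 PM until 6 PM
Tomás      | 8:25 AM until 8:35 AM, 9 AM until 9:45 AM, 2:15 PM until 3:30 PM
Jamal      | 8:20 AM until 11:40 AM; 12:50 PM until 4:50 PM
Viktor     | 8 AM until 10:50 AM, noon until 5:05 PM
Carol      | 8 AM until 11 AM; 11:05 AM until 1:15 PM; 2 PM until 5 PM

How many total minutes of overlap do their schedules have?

105

Priya ∩ Tomás: 08:25-08:35, 09:00-09:20, 14:15-15:30.
Priya ∩ Tomás ∩ Jamal: 08:25-08:35, 09:00-09:20, 14:15-15:30.
Priya ∩ Tomás ∩ Jamal ∩ Viktor: 08:25-08:35, 09:00-09:20, 14:15-15:30.
Priya ∩ Tomás ∩ Jamal ∩ Viktor ∩ Carol: 08:25-08:35, 09:00-09:20, 14:15-15:30.
Summing the common windows: 10 + 20 + 75 = 105 minutes.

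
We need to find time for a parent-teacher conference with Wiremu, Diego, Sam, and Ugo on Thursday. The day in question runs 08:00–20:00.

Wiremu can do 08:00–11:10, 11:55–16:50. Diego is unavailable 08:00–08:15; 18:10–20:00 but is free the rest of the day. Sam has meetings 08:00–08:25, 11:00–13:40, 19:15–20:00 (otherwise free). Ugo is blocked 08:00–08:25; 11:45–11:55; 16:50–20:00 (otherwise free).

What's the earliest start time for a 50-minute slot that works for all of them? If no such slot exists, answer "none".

08:25

Wiremu free: 08:00-11:10, 11:55-16:50.
Diego free: 08:15-18:10 (invert busy blocks within the working day).
Sam free: 08:25-11:00, 13:40-19:15 (invert busy blocks within the working day).
Ugo free: 08:25-11:45, 11:55-16:50 (invert busy blocks within the working day).
Wiremu ∩ Diego: 08:15-11:10, 11:55-16:50.
Wiremu ∩ Diego ∩ Sam: 08:25-11:00, 13:40-16:50.
Wiremu ∩ Diego ∩ Sam ∩ Ugo: 08:25-11:00, 13:40-16:50.
So the common availability across everyone is 08:25-11:00, 13:40-16:50.
The first common window of at least 50 minutes is 08:25-11:00, so the earliest start is 08:25.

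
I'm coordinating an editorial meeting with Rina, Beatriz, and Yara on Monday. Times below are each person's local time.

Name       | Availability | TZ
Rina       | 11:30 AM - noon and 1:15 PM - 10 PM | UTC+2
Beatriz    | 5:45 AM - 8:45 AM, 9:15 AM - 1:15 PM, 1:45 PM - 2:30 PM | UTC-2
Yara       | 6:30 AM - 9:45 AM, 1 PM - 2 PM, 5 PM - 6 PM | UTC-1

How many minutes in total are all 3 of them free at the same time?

90

Rina in UTC: 09:30-10:00, 11:15-20:00 (subtract 2h to convert from UTC+2).
Beatriz in UTC: 07:45-10:45, 11:15-15:15, 15:45-16:30 (add 2h to convert from UTC-2).
Yara in UTC: 07:30-10:45, 14:00-15:00, 18:00-19:00 (add 1h to convert from UTC-1).
Rina ∩ Beatriz: 09:30-10:00, 11:15-15:15, 15:45-16:30.
Rina ∩ Beatriz ∩ Yara: 09:30-10:00, 14:00-15:00.
Summing the common windows: 30 + 60 = 90 minutes.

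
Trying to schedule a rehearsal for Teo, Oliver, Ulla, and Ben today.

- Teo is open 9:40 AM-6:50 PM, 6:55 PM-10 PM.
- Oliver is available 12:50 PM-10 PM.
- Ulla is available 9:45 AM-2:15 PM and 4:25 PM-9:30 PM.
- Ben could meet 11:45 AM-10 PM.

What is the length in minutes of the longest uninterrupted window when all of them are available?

Teo ∩ Oliver: 12:50-18:50, 18:55-22:00.
Teo ∩ Oliver ∩ Ulla: 12:50-14:15, 16:25-18:50, 18:55-21:30.
Teo ∩ Oliver ∩ Ulla ∩ Ben: 12:50-14:15, 16:25-18:50, 18:55-21:30.
The longest is 18:55-21:30 at 155 minutes.

155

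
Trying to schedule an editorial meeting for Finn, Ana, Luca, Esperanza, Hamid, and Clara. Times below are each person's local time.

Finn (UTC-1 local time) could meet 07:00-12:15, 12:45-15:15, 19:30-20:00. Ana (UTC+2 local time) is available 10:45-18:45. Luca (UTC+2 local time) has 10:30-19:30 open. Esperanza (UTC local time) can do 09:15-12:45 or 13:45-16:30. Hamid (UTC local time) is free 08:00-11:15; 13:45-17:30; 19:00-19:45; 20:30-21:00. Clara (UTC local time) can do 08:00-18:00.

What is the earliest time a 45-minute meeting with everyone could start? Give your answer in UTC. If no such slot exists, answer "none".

Finn in UTC: 08:00-13:15, 13:45-16:15, 20:30-21:00 (add 1h to convert from UTC-1).
Ana in UTC: 08:45-16:45 (subtract 2h to convert from UTC+2).
Luca in UTC: 08:30-17:30 (subtract 2h to convert from UTC+2).
Esperanza in UTC: 09:15-12:45, 13:45-16:30.
Hamid in UTC: 08:00-11:15, 13:45-17:30, 19:00-19:45, 20:30-21:00.
Clara in UTC: 08:00-18:00.
Finn ∩ Ana: 08:45-13:15, 13:45-16:15.
Finn ∩ Ana ∩ Luca: 08:45-13:15, 13:45-16:15.
Finn ∩ Ana ∩ Luca ∩ Esperanza: 09:15-12:45, 13:45-16:15.
Finn ∩ Ana ∩ Luca ∩ Esperanza ∩ Hamid: 09:15-11:15, 13:45-16:15.
Finn ∩ Ana ∩ Luca ∩ Esperanza ∩ Hamid ∩ Clara: 09:15-11:15, 13:45-16:15.
The first common window of at least 45 minutes is 09:15-11:15, so the earliest start is 09:15.

09:15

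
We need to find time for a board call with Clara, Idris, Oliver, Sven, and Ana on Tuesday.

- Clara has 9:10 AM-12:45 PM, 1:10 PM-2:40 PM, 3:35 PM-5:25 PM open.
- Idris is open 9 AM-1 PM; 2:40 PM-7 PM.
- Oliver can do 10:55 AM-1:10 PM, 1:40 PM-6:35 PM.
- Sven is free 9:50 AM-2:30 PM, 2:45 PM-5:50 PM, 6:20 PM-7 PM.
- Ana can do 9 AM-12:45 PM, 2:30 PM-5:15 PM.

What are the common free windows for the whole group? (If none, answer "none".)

Clara ∩ Idris: 09:10-12:45, 15:35-17:25.
Clara ∩ Idris ∩ Oliver: 10:55-12:45, 15:35-17:25.
Clara ∩ Idris ∩ Oliver ∩ Sven: 10:55-12:45, 15:35-17:25.
Clara ∩ Idris ∩ Oliver ∩ Sven ∩ Ana: 10:55-12:45, 15:35-17:15.
Those are the intersection windows.

10:55-12:45, 15:35-17:15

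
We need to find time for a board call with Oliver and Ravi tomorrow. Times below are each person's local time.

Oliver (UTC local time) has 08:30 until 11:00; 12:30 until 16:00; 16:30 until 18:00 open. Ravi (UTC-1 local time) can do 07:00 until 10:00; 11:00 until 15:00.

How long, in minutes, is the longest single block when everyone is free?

210

Oliver in UTC: 08:30-11:00, 12:30-16:00, 16:30-18:00.
Ravi in UTC: 08:00-11:00, 12:00-16:00 (add 1h to convert from UTC-1).
Oliver ∩ Ravi: 08:30-11:00, 12:30-16:00.
The longest is 12:30-16:00 at 210 minutes.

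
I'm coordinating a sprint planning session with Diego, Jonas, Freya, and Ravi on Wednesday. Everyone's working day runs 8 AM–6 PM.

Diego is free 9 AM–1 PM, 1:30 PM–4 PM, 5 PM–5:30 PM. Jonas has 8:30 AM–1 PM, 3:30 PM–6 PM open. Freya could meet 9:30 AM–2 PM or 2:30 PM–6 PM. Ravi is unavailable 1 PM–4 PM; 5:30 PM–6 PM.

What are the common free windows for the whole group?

09:30-13:00, 17:00-17:30

Diego free: 09:00-13:00, 13:30-16:00, 17:00-17:30.
Jonas free: 08:30-13:00, 15:30-18:00.
Freya free: 09:30-14:00, 14:30-18:00.
Ravi free: 08:00-13:00, 16:00-17:30 (invert busy blocks within the working day).
Diego ∩ Jonas: 09:00-13:00, 15:30-16:00, 17:00-17:30.
Diego ∩ Jonas ∩ Freya: 09:30-13:00, 15:30-16:00, 17:00-17:30.
Diego ∩ Jonas ∩ Freya ∩ Ravi: 09:30-13:00, 17:00-17:30.
So the common availability across everyone is 09:30-13:00, 17:00-17:30.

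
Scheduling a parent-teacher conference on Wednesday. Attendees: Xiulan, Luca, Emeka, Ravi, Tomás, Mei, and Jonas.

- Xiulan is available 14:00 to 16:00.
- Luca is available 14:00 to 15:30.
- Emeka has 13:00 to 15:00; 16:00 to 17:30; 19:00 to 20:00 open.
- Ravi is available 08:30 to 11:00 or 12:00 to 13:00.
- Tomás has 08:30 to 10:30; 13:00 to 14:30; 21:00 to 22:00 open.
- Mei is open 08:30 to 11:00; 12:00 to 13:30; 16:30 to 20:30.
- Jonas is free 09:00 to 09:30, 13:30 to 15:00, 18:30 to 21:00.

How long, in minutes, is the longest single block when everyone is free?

0

Xiulan ∩ Luca: 14:00-15:30.
Xiulan ∩ Luca ∩ Emeka: 14:00-15:00.
Xiulan ∩ Luca ∩ Emeka ∩ Ravi: ∅.
Xiulan ∩ Luca ∩ Emeka ∩ Ravi ∩ Tomás: ∅.
Xiulan ∩ Luca ∩ Emeka ∩ Ravi ∩ Tomás ∩ Mei: ∅.
Xiulan ∩ Luca ∩ Emeka ∩ Ravi ∩ Tomás ∩ Mei ∩ Jonas: ∅.
There is no time when everyone is free.
No common window exists, so the longest block is 0 minutes.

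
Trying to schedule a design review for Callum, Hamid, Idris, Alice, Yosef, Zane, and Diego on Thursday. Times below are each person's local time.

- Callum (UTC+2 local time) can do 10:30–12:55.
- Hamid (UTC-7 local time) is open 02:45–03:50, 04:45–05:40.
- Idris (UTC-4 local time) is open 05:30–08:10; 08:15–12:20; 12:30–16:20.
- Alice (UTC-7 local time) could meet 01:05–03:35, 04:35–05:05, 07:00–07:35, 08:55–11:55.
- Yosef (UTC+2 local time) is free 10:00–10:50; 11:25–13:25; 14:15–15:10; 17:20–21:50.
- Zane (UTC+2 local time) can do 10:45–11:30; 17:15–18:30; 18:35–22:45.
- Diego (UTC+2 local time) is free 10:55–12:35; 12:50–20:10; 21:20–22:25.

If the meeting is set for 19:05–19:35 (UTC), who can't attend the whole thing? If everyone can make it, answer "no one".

Callum in UTC: 08:30-10:55 (subtract 2h to convert from UTC+2).
Hamid in UTC: 09:45-10:50, 11:45-12:40 (add 7h to convert from UTC-7).
Idris in UTC: 09:30-12:10, 12:15-16:20, 16:30-20:20 (add 4h to convert from UTC-4).
Alice in UTC: 08:05-10:35, 11:35-12:05, 14:00-14:35, 15:55-18:55 (add 7h to convert from UTC-7).
Yosef in UTC: 08:00-08:50, 09:25-11:25, 12:15-13:10, 15:20-19:50 (subtract 2h to convert from UTC+2).
Zane in UTC: 08:45-09:30, 15:15-16:30, 16:35-20:45 (subtract 2h to convert from UTC+2).
Diego in UTC: 08:55-10:35, 10:50-18:10, 19:20-20:25 (subtract 2h to convert from UTC+2).
Callum: not fully free for 19:05-19:35. Hamid: not fully free for 19:05-19:35. Idris: free for 19:05-19:35. Alice: not fully free for 19:05-19:35. Yosef: free for 19:05-19:35. Zane: free for 19:05-19:35. Diego: not fully free for 19:05-19:35.

Alice, Callum, Diego, Hamid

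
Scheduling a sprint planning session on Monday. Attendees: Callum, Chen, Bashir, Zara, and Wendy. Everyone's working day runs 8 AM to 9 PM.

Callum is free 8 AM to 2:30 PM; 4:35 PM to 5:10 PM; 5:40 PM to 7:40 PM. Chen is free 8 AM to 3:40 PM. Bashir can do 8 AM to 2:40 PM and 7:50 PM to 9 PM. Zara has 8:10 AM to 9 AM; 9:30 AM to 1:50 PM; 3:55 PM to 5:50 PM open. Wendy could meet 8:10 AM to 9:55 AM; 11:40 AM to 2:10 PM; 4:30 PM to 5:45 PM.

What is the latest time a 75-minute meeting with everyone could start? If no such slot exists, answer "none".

Callum ∩ Chen: 08:00-14:30.
Callum ∩ Chen ∩ Bashir: 08:00-14:30.
Callum ∩ Chen ∩ Bashir ∩ Zara: 08:10-09:00, 09:30-13:50.
Callum ∩ Chen ∩ Bashir ∩ Zara ∩ Wendy: 08:10-09:00, 09:30-09:55, 11:40-13:50.
Those are the intersection windows.
The last common window of at least 75 minutes is 11:40-13:50; a 75-minute meeting can start as late as 12:35 and still end by 13:50.

12:35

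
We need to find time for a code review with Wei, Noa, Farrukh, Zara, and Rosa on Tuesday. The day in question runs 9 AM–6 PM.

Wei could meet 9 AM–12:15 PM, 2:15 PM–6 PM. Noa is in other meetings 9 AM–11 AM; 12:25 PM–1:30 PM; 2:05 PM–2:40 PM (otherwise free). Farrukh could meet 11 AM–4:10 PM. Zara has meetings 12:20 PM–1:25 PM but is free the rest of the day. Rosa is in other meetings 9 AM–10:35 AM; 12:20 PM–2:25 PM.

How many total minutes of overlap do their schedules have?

165

Wei free: 09:00-12:15, 14:15-18:00.
Noa free: 11:00-12:25, 13:30-14:05, 14:40-18:00 (invert busy blocks within the working day).
Farrukh free: 11:00-16:10.
Zara free: 09:00-12:20, 13:25-18:00 (invert busy blocks within the working day).
Rosa free: 10:35-12:20, 14:25-18:00 (invert busy blocks within the working day).
Wei ∩ Noa: 11:00-12:15, 14:40-18:00.
Wei ∩ Noa ∩ Farrukh: 11:00-12:15, 14:40-16:10.
Wei ∩ Noa ∩ Farrukh ∩ Zara: 11:00-12:15, 14:40-16:10.
Wei ∩ Noa ∩ Farrukh ∩ Zara ∩ Rosa: 11:00-12:15, 14:40-16:10.
Summing the common windows: 75 + 90 = 165 minutes.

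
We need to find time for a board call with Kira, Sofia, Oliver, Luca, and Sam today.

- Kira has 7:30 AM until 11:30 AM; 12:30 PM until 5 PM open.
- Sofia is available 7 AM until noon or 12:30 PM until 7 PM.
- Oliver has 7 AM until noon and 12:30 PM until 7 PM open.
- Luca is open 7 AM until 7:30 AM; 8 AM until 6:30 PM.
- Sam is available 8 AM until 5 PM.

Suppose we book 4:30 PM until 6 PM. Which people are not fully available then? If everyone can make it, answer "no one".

Kira, Sam

Kira: not fully free for 16:30-18:00. Sofia: free for 16:30-18:00. Oliver: free for 16:30-18:00. Luca: free for 16:30-18:00. Sam: not fully free for 16:30-18:00.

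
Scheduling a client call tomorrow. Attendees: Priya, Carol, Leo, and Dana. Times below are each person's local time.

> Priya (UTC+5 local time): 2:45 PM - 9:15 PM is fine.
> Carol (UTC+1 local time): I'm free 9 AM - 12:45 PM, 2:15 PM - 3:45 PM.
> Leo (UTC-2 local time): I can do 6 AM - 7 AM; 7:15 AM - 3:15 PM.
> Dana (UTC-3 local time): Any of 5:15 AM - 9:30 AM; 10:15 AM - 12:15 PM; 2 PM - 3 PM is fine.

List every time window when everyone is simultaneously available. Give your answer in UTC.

Priya in UTC: 09:45-16:15 (subtract 5h to convert from UTC+5).
Carol in UTC: 08:00-11:45, 13:15-14:45 (subtract 1h to convert from UTC+1).
Leo in UTC: 08:00-09:00, 09:15-17:15 (add 2h to convert from UTC-2).
Dana in UTC: 08:15-12:30, 13:15-15:15, 17:00-18:00 (add 3h to convert from UTC-3).
Priya ∩ Carol: 09:45-11:45, 13:15-14:45.
Priya ∩ Carol ∩ Leo: 09:45-11:45, 13:15-14:45.
Priya ∩ Carol ∩ Leo ∩ Dana: 09:45-11:45, 13:15-14:45.

09:45-11:45, 13:15-14:45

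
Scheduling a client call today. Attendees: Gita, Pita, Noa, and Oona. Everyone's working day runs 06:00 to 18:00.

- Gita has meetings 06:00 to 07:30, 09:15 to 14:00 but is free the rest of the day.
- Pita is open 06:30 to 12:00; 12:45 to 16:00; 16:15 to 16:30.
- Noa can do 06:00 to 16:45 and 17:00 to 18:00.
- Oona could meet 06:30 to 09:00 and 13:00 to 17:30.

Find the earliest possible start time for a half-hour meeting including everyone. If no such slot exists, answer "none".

07:30

Gita free: 07:30-09:15, 14:00-18:00 (invert busy blocks within the working day).
Pita free: 06:30-12:00, 12:45-16:00, 16:15-16:30.
Noa free: 06:00-16:45, 17:00-18:00.
Oona free: 06:30-09:00, 13:00-17:30.
Gita ∩ Pita: 07:30-09:15, 14:00-16:00, 16:15-16:30.
Gita ∩ Pita ∩ Noa: 07:30-09:15, 14:00-16:00, 16:15-16:30.
Gita ∩ Pita ∩ Noa ∩ Oona: 07:30-09:00, 14:00-16:00, 16:15-16:30.
Those are the intersection windows.
The first common window of at least 30 minutes is 07:30-09:00, so the earliest start is 07:30.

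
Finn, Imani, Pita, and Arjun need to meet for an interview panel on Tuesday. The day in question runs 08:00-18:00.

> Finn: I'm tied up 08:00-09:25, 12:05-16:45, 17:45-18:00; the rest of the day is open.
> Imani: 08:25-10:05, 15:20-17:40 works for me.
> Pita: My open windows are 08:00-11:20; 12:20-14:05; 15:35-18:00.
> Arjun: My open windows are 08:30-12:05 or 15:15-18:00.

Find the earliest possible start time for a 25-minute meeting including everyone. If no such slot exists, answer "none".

09:25

Finn free: 09:25-12:05, 16:45-17:45 (invert busy blocks within the working day).
Imani free: 08:25-10:05, 15:20-17:40.
Pita free: 08:00-11:20, 12:20-14:05, 15:35-18:00.
Arjun free: 08:30-12:05, 15:15-18:00.
Finn ∩ Imani: 09:25-10:05, 16:45-17:40.
Finn ∩ Imani ∩ Pita: 09:25-10:05, 16:45-17:40.
Finn ∩ Imani ∩ Pita ∩ Arjun: 09:25-10:05, 16:45-17:40.
Those are the intersection windows.
The first common window of at least 25 minutes is 09:25-10:05, so the earliest start is 09:25.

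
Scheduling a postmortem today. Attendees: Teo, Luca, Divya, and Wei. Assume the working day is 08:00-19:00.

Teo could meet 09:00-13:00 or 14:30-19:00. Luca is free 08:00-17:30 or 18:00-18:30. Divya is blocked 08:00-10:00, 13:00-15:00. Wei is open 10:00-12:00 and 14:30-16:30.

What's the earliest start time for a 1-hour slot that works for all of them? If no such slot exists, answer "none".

10:00

Teo free: 09:00-13:00, 14:30-19:00.
Luca free: 08:00-17:30, 18:00-18:30.
Divya free: 10:00-13:00, 15:00-19:00 (invert busy blocks within the working day).
Wei free: 10:00-12:00, 14:30-16:30.
Teo ∩ Luca: 09:00-13:00, 14:30-17:30, 18:00-18:30.
Teo ∩ Luca ∩ Divya: 10:00-13:00, 15:00-17:30, 18:00-18:30.
Teo ∩ Luca ∩ Divya ∩ Wei: 10:00-12:00, 15:00-16:30.
So the common availability across everyone is 10:00-12:00, 15:00-16:30.
The first common window of at least 60 minutes is 10:00-12:00, so the earliest start is 10:00.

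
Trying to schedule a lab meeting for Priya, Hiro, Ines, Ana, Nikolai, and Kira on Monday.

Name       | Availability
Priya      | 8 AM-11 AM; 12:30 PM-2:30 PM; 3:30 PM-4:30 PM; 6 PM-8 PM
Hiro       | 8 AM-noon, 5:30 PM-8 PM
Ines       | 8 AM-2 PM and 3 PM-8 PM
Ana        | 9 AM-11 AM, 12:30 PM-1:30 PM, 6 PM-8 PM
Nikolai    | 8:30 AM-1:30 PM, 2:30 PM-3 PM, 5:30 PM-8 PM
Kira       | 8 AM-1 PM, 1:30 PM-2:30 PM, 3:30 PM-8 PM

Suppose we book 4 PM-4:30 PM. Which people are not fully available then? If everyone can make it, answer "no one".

Ana, Hiro, Nikolai

Priya: free for 16:00-16:30. Hiro: not fully free for 16:00-16:30. Ines: free for 16:00-16:30. Ana: not fully free for 16:00-16:30. Nikolai: not fully free for 16:00-16:30. Kira: free for 16:00-16:30.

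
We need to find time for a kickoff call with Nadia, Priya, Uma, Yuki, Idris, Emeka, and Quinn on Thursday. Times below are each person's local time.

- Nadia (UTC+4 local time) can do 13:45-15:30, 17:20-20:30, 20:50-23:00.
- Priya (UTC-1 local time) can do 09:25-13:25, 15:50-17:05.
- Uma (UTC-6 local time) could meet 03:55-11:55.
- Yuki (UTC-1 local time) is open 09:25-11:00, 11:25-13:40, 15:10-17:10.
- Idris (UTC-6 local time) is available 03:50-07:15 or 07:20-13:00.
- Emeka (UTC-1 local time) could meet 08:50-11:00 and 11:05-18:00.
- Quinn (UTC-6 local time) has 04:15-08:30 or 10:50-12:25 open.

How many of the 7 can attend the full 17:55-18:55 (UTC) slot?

3

Nadia in UTC: 09:45-11:30, 13:20-16:30, 16:50-19:00 (subtract 4h to convert from UTC+4).
Priya in UTC: 10:25-14:25, 16:50-18:05 (add 1h to convert from UTC-1).
Uma in UTC: 09:55-17:55 (add 6h to convert from UTC-6).
Yuki in UTC: 10:25-12:00, 12:25-14:40, 16:10-18:10 (add 1h to convert from UTC-1).
Idris in UTC: 09:50-13:15, 13:20-19:00 (add 6h to convert from UTC-6).
Emeka in UTC: 09:50-12:00, 12:05-19:00 (add 1h to convert from UTC-1).
Quinn in UTC: 10:15-14:30, 16:50-18:25 (add 6h to convert from UTC-6).
Nadia, Idris, and Emeka can make the full 17:55-18:55 slot — that's 3.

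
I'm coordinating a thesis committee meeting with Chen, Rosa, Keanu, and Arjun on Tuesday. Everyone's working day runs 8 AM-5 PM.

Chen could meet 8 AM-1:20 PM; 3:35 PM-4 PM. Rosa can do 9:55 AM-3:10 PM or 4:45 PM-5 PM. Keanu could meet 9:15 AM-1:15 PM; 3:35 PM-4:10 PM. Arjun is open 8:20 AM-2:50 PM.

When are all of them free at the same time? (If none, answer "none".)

09:55-13:15

Chen ∩ Rosa: 09:55-13:20.
Chen ∩ Rosa ∩ Keanu: 09:55-13:15.
Chen ∩ Rosa ∩ Keanu ∩ Arjun: 09:55-13:15.
Those are the intersection windows.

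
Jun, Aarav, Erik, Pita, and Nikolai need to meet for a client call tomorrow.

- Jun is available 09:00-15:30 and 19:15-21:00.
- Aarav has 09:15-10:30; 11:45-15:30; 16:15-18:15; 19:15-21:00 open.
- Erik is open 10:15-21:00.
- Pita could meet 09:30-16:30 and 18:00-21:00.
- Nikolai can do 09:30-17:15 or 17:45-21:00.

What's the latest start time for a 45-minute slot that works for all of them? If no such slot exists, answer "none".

20:15

Jun ∩ Aarav: 09:15-10:30, 11:45-15:30, 19:15-21:00.
Jun ∩ Aarav ∩ Erik: 10:15-10:30, 11:45-15:30, 19:15-21:00.
Jun ∩ Aarav ∩ Erik ∩ Pita: 10:15-10:30, 11:45-15:30, 19:15-21:00.
Jun ∩ Aarav ∩ Erik ∩ Pita ∩ Nikolai: 10:15-10:30, 11:45-15:30, 19:15-21:00.
The last common window of at least 45 minutes is 19:15-21:00; a 45-minute meeting can start as late as 20:15 and still end by 21:00.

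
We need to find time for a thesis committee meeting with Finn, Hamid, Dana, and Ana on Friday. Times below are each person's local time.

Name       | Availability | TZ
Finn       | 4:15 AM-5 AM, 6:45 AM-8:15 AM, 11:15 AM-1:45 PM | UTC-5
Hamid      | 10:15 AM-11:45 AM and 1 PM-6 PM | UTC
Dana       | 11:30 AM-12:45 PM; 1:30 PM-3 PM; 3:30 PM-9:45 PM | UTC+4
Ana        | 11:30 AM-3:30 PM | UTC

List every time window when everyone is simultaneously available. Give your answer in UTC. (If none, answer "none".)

Finn in UTC: 09:15-10:00, 11:45-13:15, 16:15-18:45 (add 5h to convert from UTC-5).
Hamid in UTC: 10:15-11:45, 13:00-18:00.
Dana in UTC: 07:30-08:45, 09:30-11:00, 11:30-17:45 (subtract 4h to convert from UTC+4).
Ana in UTC: 11:30-15:30.
Finn ∩ Hamid: 13:00-13:15, 16:15-18:00.
Finn ∩ Hamid ∩ Dana: 13:00-13:15, 16:15-17:45.
Finn ∩ Hamid ∩ Dana ∩ Ana: 13:00-13:15.
Those are the intersection windows.

13:00-13:15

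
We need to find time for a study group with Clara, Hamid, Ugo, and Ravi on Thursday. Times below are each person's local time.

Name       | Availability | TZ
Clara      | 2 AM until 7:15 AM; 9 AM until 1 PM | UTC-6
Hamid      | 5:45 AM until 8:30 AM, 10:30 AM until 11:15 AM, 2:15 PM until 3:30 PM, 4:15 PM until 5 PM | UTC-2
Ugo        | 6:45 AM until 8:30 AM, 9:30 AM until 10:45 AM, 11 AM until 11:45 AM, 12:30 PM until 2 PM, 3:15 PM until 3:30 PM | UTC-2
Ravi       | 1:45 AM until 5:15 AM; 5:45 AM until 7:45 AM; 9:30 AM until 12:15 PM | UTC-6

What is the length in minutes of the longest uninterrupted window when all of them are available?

105

Clara in UTC: 08:00-13:15, 15:00-19:00 (add 6h to convert from UTC-6).
Hamid in UTC: 07:45-10:30, 12:30-13:15, 16:15-17:30, 18:15-19:00 (add 2h to convert from UTC-2).
Ugo in UTC: 08:45-10:30, 11:30-12:45, 13:00-13:45, 14:30-16:00, 17:15-17:30 (add 2h to convert from UTC-2).
Ravi in UTC: 07:45-11:15, 11:45-13:45, 15:30-18:15 (add 6h to convert from UTC-6).
Clara ∩ Hamid: 08:00-10:30, 12:30-13:15, 16:15-17:30, 18:15-19:00.
Clara ∩ Hamid ∩ Ugo: 08:45-10:30, 12:30-12:45, 13:00-13:15, 17:15-17:30.
Clara ∩ Hamid ∩ Ugo ∩ Ravi: 08:45-10:30, 12:30-12:45, 13:00-13:15, 17:15-17:30.
Those are the intersection windows.
The longest is 08:45-10:30 at 105 minutes.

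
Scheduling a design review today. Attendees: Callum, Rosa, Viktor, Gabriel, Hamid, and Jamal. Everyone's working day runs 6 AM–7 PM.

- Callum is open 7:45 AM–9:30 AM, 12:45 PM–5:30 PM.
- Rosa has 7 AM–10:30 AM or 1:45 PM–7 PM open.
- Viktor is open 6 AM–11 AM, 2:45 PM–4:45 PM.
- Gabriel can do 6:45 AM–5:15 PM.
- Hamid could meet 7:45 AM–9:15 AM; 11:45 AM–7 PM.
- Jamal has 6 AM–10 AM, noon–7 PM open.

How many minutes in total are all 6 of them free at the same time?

210

Callum ∩ Rosa: 07:45-09:30, 13:45-17:30.
Callum ∩ Rosa ∩ Viktor: 07:45-09:30, 14:45-16:45.
Callum ∩ Rosa ∩ Viktor ∩ Gabriel: 07:45-09:30, 14:45-16:45.
Callum ∩ Rosa ∩ Viktor ∩ Gabriel ∩ Hamid: 07:45-09:15, 14:45-16:45.
Callum ∩ Rosa ∩ Viktor ∩ Gabriel ∩ Hamid ∩ Jamal: 07:45-09:15, 14:45-16:45.
Summing the common windows: 90 + 120 = 210 minutes.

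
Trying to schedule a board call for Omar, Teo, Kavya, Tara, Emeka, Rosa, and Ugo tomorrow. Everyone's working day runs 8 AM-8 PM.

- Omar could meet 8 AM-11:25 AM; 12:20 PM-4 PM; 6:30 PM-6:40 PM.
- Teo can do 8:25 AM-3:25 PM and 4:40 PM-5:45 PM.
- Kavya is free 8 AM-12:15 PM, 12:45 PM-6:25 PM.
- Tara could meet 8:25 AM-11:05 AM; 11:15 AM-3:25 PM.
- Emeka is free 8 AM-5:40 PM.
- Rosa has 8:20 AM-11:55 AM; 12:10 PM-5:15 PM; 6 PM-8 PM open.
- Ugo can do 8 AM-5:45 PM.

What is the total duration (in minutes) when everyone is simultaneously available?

Omar ∩ Teo: 08:25-11:25, 12:20-15:25.
Omar ∩ Teo ∩ Kavya: 08:25-11:25, 12:45-15:25.
Omar ∩ Teo ∩ Kavya ∩ Tara: 08:25-11:05, 11:15-11:25, 12:45-15:25.
Omar ∩ Teo ∩ Kavya ∩ Tara ∩ Emeka: 08:25-11:05, 11:15-11:25, 12:45-15:25.
Omar ∩ Teo ∩ Kavya ∩ Tara ∩ Emeka ∩ Rosa: 08:25-11:05, 11:15-11:25, 12:45-15:25.
Omar ∩ Teo ∩ Kavya ∩ Tara ∩ Emeka ∩ Rosa ∩ Ugo: 08:25-11:05, 11:15-11:25, 12:45-15:25.
Summing the common windows: 160 + 10 + 160 = 330 minutes.

330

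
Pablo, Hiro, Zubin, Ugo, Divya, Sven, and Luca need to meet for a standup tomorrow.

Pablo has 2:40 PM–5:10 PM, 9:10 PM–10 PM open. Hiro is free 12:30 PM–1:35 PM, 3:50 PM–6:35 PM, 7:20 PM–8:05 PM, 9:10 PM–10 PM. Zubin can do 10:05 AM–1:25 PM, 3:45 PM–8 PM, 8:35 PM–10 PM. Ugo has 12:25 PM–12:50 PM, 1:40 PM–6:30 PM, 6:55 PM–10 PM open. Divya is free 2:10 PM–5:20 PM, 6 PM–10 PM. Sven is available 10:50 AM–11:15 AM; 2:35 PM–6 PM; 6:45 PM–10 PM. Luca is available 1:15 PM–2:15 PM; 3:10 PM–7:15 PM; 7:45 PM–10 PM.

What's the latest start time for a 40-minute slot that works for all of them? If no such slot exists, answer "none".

Pablo ∩ Hiro: 15:50-17:10, 21:10-22:00.
Pablo ∩ Hiro ∩ Zubin: 15:50-17:10, 21:10-22:00.
Pablo ∩ Hiro ∩ Zubin ∩ Ugo: 15:50-17:10, 21:10-22:00.
Pablo ∩ Hiro ∩ Zubin ∩ Ugo ∩ Divya: 15:50-17:10, 21:10-22:00.
Pablo ∩ Hiro ∩ Zubin ∩ Ugo ∩ Divya ∩ Sven: 15:50-17:10, 21:10-22:00.
Pablo ∩ Hiro ∩ Zubin ∩ Ugo ∩ Divya ∩ Sven ∩ Luca: 15:50-17:10, 21:10-22:00.
The last common window of at least 40 minutes is 21:10-22:00; a 40-minute meeting can start as late as 21:20 and still end by 22:00.

21:20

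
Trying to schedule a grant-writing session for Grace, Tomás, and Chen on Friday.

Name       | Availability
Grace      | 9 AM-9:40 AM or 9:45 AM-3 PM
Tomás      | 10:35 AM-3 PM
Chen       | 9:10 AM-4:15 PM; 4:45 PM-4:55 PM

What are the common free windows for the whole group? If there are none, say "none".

10:35-15:00

Grace ∩ Tomás: 10:35-15:00.
Grace ∩ Tomás ∩ Chen: 10:35-15:00.
So the common availability across everyone is 10:35-15:00.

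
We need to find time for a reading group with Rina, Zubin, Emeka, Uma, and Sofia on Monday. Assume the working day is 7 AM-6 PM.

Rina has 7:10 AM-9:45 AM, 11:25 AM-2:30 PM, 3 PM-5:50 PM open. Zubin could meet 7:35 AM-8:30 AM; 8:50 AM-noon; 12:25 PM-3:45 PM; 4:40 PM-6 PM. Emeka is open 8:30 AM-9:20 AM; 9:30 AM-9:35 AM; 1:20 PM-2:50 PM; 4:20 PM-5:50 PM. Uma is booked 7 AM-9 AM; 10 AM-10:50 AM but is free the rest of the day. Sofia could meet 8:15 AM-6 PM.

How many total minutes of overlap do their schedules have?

Rina free: 07:10-09:45, 11:25-14:30, 15:00-17:50.
Zubin free: 07:35-08:30, 08:50-12:00, 12:25-15:45, 16:40-18:00.
Emeka free: 08:30-09:20, 09:30-09:35, 13:20-14:50, 16:20-17:50.
Uma free: 09:00-10:00, 10:50-18:00 (invert busy blocks within the working day).
Sofia free: 08:15-18:00.
Rina ∩ Zubin: 07:35-08:30, 08:50-09:45, 11:25-12:00, 12:25-14:30, 15:00-15:45, 16:40-17:50.
Rina ∩ Zubin ∩ Emeka: 08:50-09:20, 09:30-09:35, 13:20-14:30, 16:40-17:50.
Rina ∩ Zubin ∩ Emeka ∩ Uma: 09:00-09:20, 09:30-09:35, 13:20-14:30, 16:40-17:50.
Rina ∩ Zubin ∩ Emeka ∩ Uma ∩ Sofia: 09:00-09:20, 09:30-09:35, 13:20-14:30, 16:40-17:50.
Summing the common windows: 20 + 5 + 70 + 70 = 165 minutes.

165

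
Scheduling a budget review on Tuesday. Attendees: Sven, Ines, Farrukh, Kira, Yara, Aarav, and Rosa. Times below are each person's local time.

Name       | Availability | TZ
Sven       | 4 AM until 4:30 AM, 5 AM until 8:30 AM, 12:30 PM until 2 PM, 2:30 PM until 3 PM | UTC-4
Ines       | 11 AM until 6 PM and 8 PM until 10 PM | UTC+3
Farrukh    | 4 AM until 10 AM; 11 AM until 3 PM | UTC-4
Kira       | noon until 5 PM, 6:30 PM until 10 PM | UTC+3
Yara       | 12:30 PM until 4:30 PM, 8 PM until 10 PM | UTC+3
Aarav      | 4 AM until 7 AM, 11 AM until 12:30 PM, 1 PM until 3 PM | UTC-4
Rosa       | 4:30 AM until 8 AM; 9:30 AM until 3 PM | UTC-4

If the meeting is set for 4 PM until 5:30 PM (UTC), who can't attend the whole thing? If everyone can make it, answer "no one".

Sven in UTC: 08:00-08:30, 09:00-12:30, 16:30-18:00, 18:30-19:00 (add 4h to convert from UTC-4).
Ines in UTC: 08:00-15:00, 17:00-19:00 (subtract 3h to convert from UTC+3).
Farrukh in UTC: 08:00-14:00, 15:00-19:00 (add 4h to convert from UTC-4).
Kira in UTC: 09:00-14:00, 15:30-19:00 (subtract 3h to convert from UTC+3).
Yara in UTC: 09:30-13:30, 17:00-19:00 (subtract 3h to convert from UTC+3).
Aarav in UTC: 08:00-11:00, 15:00-16:30, 17:00-19:00 (add 4h to convert from UTC-4).
Rosa in UTC: 08:30-12:00, 13:30-19:00 (add 4h to convert from UTC-4).
Sven: not fully free for 16:00-17:30. Ines: not fully free for 16:00-17:30. Farrukh: free for 16:00-17:30. Kira: free for 16:00-17:30. Yara: not fully free for 16:00-17:30. Aarav: not fully free for 16:00-17:30. Rosa: free for 16:00-17:30.

Aarav, Ines, Sven, Yara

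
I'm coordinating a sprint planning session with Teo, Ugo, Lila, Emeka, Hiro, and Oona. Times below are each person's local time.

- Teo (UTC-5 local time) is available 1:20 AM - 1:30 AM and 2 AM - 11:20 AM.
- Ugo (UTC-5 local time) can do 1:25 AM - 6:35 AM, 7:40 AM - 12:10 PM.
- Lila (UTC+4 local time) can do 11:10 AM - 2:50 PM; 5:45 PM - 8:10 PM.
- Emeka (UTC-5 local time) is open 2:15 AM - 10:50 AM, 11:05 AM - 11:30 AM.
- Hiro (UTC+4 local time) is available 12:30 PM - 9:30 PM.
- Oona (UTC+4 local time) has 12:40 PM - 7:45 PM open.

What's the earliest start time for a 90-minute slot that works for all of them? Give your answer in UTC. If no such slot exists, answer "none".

Teo in UTC: 06:20-06:30, 07:00-16:20 (add 5h to convert from UTC-5).
Ugo in UTC: 06:25-11:35, 12:40-17:10 (add 5h to convert from UTC-5).
Lila in UTC: 07:10-10:50, 13:45-16:10 (subtract 4h to convert from UTC+4).
Emeka in UTC: 07:15-15:50, 16:05-16:30 (add 5h to convert from UTC-5).
Hiro in UTC: 08:30-17:30 (subtract 4h to convert from UTC+4).
Oona in UTC: 08:40-15:45 (subtract 4h to convert from UTC+4).
Teo ∩ Ugo: 06:25-06:30, 07:00-11:35, 12:40-16:20.
Teo ∩ Ugo ∩ Lila: 07:10-10:50, 13:45-16:10.
Teo ∩ Ugo ∩ Lila ∩ Emeka: 07:15-10:50, 13:45-15:50, 16:05-16:10.
Teo ∩ Ugo ∩ Lila ∩ Emeka ∩ Hiro: 08:30-10:50, 13:45-15:50, 16:05-16:10.
Teo ∩ Ugo ∩ Lila ∩ Emeka ∩ Hiro ∩ Oona: 08:40-10:50, 13:45-15:45.
The first common window of at least 90 minutes is 08:40-10:50, so the earliest start is 08:40.

08:40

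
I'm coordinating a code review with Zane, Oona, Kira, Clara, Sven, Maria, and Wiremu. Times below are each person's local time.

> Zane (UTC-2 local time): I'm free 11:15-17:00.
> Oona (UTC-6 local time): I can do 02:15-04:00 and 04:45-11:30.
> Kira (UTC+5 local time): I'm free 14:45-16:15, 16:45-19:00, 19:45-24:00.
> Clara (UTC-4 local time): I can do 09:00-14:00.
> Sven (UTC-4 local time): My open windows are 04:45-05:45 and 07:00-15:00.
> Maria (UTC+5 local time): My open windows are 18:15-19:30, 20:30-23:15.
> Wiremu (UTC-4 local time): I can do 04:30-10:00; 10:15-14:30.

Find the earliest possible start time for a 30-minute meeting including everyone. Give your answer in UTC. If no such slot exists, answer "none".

13:15

Zane in UTC: 13:15-19:00 (add 2h to convert from UTC-2).
Oona in UTC: 08:15-10:00, 10:45-17:30 (add 6h to convert from UTC-6).
Kira in UTC: 09:45-11:15, 11:45-14:00, 14:45-19:00 (subtract 5h to convert from UTC+5).
Clara in UTC: 13:00-18:00 (add 4h to convert from UTC-4).
Sven in UTC: 08:45-09:45, 11:00-19:00 (add 4h to convert from UTC-4).
Maria in UTC: 13:15-14:30, 15:30-18:15 (subtract 5h to convert from UTC+5).
Wiremu in UTC: 08:30-14:00, 14:15-18:30 (add 4h to convert from UTC-4).
Zane ∩ Oona: 13:15-17:30.
Zane ∩ Oona ∩ Kira: 13:15-14:00, 14:45-17:30.
Zane ∩ Oona ∩ Kira ∩ Clara: 13:15-14:00, 14:45-17:30.
Zane ∩ Oona ∩ Kira ∩ Clara ∩ Sven: 13:15-14:00, 14:45-17:30.
Zane ∩ Oona ∩ Kira ∩ Clara ∩ Sven ∩ Maria: 13:15-14:00, 15:30-17:30.
Zane ∩ Oona ∩ Kira ∩ Clara ∩ Sven ∩ Maria ∩ Wiremu: 13:15-14:00, 15:30-17:30.
Those are the intersection windows.
The first common window of at least 30 minutes is 13:15-14:00, so the earliest start is 13:15.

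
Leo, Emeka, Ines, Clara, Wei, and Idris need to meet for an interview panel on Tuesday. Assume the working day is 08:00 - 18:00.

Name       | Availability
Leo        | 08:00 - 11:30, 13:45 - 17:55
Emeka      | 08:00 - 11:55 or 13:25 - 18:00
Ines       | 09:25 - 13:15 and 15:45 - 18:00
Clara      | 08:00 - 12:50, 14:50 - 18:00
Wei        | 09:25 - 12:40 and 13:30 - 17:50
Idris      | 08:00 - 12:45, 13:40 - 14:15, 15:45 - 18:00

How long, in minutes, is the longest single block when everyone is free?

Leo ∩ Emeka: 08:00-11:30, 13:45-17:55.
Leo ∩ Emeka ∩ Ines: 09:25-11:30, 15:45-17:55.
Leo ∩ Emeka ∩ Ines ∩ Clara: 09:25-11:30, 15:45-17:55.
Leo ∩ Emeka ∩ Ines ∩ Clara ∩ Wei: 09:25-11:30, 15:45-17:50.
Leo ∩ Emeka ∩ Ines ∩ Clara ∩ Wei ∩ Idris: 09:25-11:30, 15:45-17:50.
Those are the intersection windows.
The longest is 09:25-11:30 at 125 minutes.

125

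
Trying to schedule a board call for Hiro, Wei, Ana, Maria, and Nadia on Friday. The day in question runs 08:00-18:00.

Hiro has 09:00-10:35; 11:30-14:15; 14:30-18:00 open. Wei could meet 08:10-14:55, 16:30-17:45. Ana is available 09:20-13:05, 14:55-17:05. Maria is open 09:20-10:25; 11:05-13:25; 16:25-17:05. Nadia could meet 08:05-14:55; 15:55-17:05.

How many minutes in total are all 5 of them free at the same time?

195

Hiro ∩ Wei: 09:00-10:35, 11:30-14:15, 14:30-14:55, 16:30-17:45.
Hiro ∩ Wei ∩ Ana: 09:20-10:35, 11:30-13:05, 16:30-17:05.
Hiro ∩ Wei ∩ Ana ∩ Maria: 09:20-10:25, 11:30-13:05, 16:30-17:05.
Hiro ∩ Wei ∩ Ana ∩ Maria ∩ Nadia: 09:20-10:25, 11:30-13:05, 16:30-17:05.
Those are the intersection windows.
Summing the common windows: 65 + 95 + 35 = 195 minutes.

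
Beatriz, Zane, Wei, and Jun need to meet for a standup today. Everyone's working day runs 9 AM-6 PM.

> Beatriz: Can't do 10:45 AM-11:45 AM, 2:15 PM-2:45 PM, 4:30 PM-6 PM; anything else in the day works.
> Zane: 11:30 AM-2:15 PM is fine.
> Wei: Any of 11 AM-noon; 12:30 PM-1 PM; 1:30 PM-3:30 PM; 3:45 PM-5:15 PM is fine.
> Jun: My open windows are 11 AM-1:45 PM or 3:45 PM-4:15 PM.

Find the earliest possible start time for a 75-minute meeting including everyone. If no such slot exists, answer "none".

none

Beatriz free: 09:00-10:45, 11:45-14:15, 14:45-16:30 (invert busy blocks within the working day).
Zane free: 11:30-14:15.
Wei free: 11:00-12:00, 12:30-13:00, 13:30-15:30, 15:45-17:15.
Jun free: 11:00-13:45, 15:45-16:15.
Beatriz ∩ Zane: 11:45-14:15.
Beatriz ∩ Zane ∩ Wei: 11:45-12:00, 12:30-13:00, 13:30-14:15.
Beatriz ∩ Zane ∩ Wei ∩ Jun: 11:45-12:00, 12:30-13:00, 13:30-13:45.
Those are the intersection windows.
No common window is at least 75 minutes long.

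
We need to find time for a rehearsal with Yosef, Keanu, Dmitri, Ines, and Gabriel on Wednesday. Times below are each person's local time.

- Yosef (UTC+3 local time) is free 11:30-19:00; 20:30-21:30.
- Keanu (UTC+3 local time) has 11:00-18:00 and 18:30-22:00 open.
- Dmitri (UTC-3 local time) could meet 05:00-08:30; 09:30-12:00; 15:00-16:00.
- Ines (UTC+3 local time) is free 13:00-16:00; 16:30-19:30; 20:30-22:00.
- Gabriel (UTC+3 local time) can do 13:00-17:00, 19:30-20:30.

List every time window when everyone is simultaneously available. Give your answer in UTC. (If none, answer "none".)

10:00-11:30, 12:30-13:00, 13:30-14:00

Yosef in UTC: 08:30-16:00, 17:30-18:30 (subtract 3h to convert from UTC+3).
Keanu in UTC: 08:00-15:00, 15:30-19:00 (subtract 3h to convert from UTC+3).
Dmitri in UTC: 08:00-11:30, 12:30-15:00, 18:00-19:00 (add 3h to convert from UTC-3).
Ines in UTC: 10:00-13:00, 13:30-16:30, 17:30-19:00 (subtract 3h to convert from UTC+3).
Gabriel in UTC: 10:00-14:00, 16:30-17:30 (subtract 3h to convert from UTC+3).
Yosef ∩ Keanu: 08:30-15:00, 15:30-16:00, 17:30-18:30.
Yosef ∩ Keanu ∩ Dmitri: 08:30-11:30, 12:30-15:00, 18:00-18:30.
Yosef ∩ Keanu ∩ Dmitri ∩ Ines: 10:00-11:30, 12:30-13:00, 13:30-15:00, 18:00-18:30.
Yosef ∩ Keanu ∩ Dmitri ∩ Ines ∩ Gabriel: 10:00-11:30, 12:30-13:00, 13:30-14:00.
So the common availability across everyone is 10:00-11:30, 12:30-13:00, 13:30-14:00.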